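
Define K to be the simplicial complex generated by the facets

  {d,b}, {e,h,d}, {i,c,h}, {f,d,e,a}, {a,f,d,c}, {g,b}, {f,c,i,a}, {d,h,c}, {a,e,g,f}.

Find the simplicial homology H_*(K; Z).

K has 9 vertices, 21 edges, 16 triangles, 4 3-simplices.
rank ∂_0 = 0, rank ∂_1 = 8 ⇒ b_0 = 9 − 0 − 8 = 1; all invariant factors of ∂_1 are 1 so no torsion. So H_0 = Z.
rank ∂_1 = 8, rank ∂_2 = 12 ⇒ b_1 = 21 − 8 − 12 = 1; all invariant factors of ∂_2 are 1 so no torsion. So H_1 = Z.
rank ∂_2 = 12, rank ∂_3 = 4 ⇒ b_2 = 16 − 12 − 4 = 0; all invariant factors of ∂_3 are 1 so no torsion. So H_2 = 0.
rank ∂_3 = 4, rank ∂_4 = 0 ⇒ b_3 = 4 − 4 − 0 = 0. So H_3 = 0.

H_0 = Z,  H_1 = Z,  H_2 = 0,  H_3 = 0.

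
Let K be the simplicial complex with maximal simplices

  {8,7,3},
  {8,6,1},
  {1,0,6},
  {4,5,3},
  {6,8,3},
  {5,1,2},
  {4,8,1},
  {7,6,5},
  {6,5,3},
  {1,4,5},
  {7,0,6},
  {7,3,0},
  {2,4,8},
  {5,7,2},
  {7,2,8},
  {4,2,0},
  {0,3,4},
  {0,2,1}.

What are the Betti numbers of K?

b_0 = 1, b_1 = 1, b_2 = 0.

We work with the vertex ordering 0 < 1 < 2 < 3 < 4 < 5 < 6 < 7 < 8. The simplices of K, each written with vertices in increasing order, are:

  0-simplices (9): [0], [1], [2], [3], [4], [5], [6], [7], [8]
  1-simplices (27): (27 of them)
  2-simplices (18): [0,1,2], [0,1,6], [0,2,4], [0,3,4], [0,3,7], [0,6,7], [1,2,5], [1,4,5], [1,4,8], [1,6,8], [2,4,8], [2,5,7], [2,7,8], [3,4,5], [3,5,6], [3,6,8], [3,7,8], [5,6,7]

Hence C_0 ≅ Z^9, C_1 ≅ Z^27, C_2 ≅ Z^18.

Boundary ∂_1: C_1 → C_0 is given by ∂[p,q] = [q] − [p]. For instance
  ∂[3,8] = [8] − [3].
As a 9×27 matrix over Z this has rank 8, with invariant factors (1,1,1,1,1,1,1,1).

The boundary map ∂_2: C_2 → C_1 maps a triangle to the signed sum of its edges. For instance
  ∂[0,3,7] = [3,7] − [0,7] + [0,3],
  ∂[3,5,6] = [5,6] − [3,6] + [3,5].
The resulting 27×18 matrix has rank 18, and its Smith normal form has invariant factors (1,1,1,1,1,1,1,1,1,1,1,1,1,1,1,1,1,2).

Computing H_k = (kernel of ∂_k) / (image of ∂_{k+1}):

  H_0: rank C_0 − rank ∂_1 = 9 − 8 = 1, and the invariant factors of ∂_1 are all 1, so H_0 = Z.
  H_1: rank ker ∂_1 − rank ∂_2 = (27 − 8) − 18 = 1, and ∂_2 has invariant factor 2 > 1, so H_1 = Z ⊕ Z/2.
  H_2: rank ker ∂_2 − rank ∂_3 = (18 − 18) − 0 = 0, and there is no ∂_3, so H_2 = 0.

As a check, the Euler characteristic is 9 − 27 + 18 = 0, which agrees with 1 − 1 + 0 = 0.

Hence the Betti numbers are b_0 = 1, b_1 = 1, b_2 = 0.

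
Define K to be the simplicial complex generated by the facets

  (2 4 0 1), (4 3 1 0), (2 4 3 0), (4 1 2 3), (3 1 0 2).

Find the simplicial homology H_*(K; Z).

H_0 ≅ Z,  H_1 = 0,  H_2 = 0,  H_3 ≅ Z.

Take the total order 0 < 1 < 2 < 3 < 4 on the vertex set. Then K (dimension 3) consists of the simplices:

  0-simplices (5): [0], [1], [2], [3], [4]
  1-simplices (10): [0,1], [0,2], [0,3], [0,4], [1,2], [1,3], [1,4], [2,3], [2,4], [3,4]
  2-simplices (10): [0,1,2], [0,1,3], [0,1,4], [0,2,3], [0,2,4], [0,3,4], [1,2,3], [1,2,4], [1,3,4], [2,3,4]
  3-simplices (5): [0,1,2,3], [0,1,2,4], [0,1,3,4], [0,2,3,4], [1,2,3,4]

giving chain groups C_0 ≅ Z^5, C_1 ≅ Z^10, C_2 ≅ Z^10, C_3 ≅ Z^5.

Boundary ∂_1: C_1 → C_0 maps an edge to its endpoints' difference, ∂[p,q] = q − p.
The 5×10 boundary matrix has rank 4 and Smith normal form diag(1,1,1,1).

The boundary map ∂_2: C_2 → C_1 acts by ∂[p,q,r] = [q,r] − [p,r] + [p,q]. For instance
  ∂[1,2,3] = [2,3] − [1,3] + [1,2],
  ∂[2,3,4] = [3,4] − [2,4] + [2,3].
The 10×10 boundary matrix has rank 6 and Smith normal form diag(1,1,1,1,1,1).

∂_3: C_3 → C_2 sends each 3-simplex σ to the alternating sum Σ_i (−1)^i (σ with its i-th vertex removed). For instance
  ∂[0,1,3,4] = [1,3,4] − [0,3,4] + [0,1,4] − [0,1,3],
  ∂[0,2,3,4] = [2,3,4] − [0,3,4] + [0,2,4] − [0,2,3].
This gives a 10×5 integer matrix of rank 4; reducing to Smith normal form yields diagonal entries (1,1,1,1).

Now H_k = ker ∂_k / im ∂_{k+1}, so:

  H_0: rank C_0 − rank ∂_1 = 5 − 4 = 1, and the invariant factors of ∂_1 are all 1, so H_0 ≅ Z.
  H_1: rank ker ∂_1 − rank ∂_2 = (10 − 4) − 6 = 0, and the invariant factors of ∂_2 are all 1, so H_1 ≅ 0.
  H_2: rank ker ∂_2 − rank ∂_3 = (10 − 6) − 4 = 0, and the invariant factors of ∂_3 are all 1, so H_2 ≅ 0.
  H_3: rank ker ∂_3 − rank ∂_4 = (5 − 4) − 0 = 1, and there is no ∂_4, so H_3 ≅ Z.

As a check, the Euler characteristic is 5 − 10 + 10 − 5 = 0, which agrees with 1 − 0 + 0 − 1 = 0.
(K is a triangulation of the 3-sphere S^3.)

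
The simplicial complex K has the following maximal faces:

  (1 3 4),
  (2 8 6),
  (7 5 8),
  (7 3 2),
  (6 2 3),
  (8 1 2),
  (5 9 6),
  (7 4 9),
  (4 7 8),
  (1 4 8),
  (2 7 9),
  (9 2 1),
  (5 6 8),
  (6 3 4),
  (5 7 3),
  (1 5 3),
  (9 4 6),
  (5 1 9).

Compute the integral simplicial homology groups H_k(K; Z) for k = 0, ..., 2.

H_0 = Z,  H_1 = Z^2,  H_2 = Z.

K has 9 vertices, 27 edges, 18 triangles.
rank ∂_0 = 0, rank ∂_1 = 8 ⇒ b_0 = 9 − 0 − 8 = 1; all invariant factors of ∂_1 are 1 so no torsion. So H_0 ≅ Z.
rank ∂_1 = 8, rank ∂_2 = 17 ⇒ b_1 = 27 − 8 − 17 = 2; all invariant factors of ∂_2 are 1 so no torsion. So H_1 ≅ Z^2.
rank ∂_2 = 17, rank ∂_3 = 0 ⇒ b_2 = 18 − 17 − 0 = 1. So H_2 ≅ Z.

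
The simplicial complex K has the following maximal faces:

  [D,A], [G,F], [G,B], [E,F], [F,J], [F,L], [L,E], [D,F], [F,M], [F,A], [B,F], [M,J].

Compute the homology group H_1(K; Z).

H_1 ≅ Z^4.

We work with the vertex ordering A < B < D < E < F < G < J < L < M. The simplices of K, each written with vertices in increasing order, are:

  0-simplices (9): A, B, D, E, F, G, J, L, M
  1-simplices (12): AD, AF, BF, BG, DF, EF, EL, FG, FJ, FL, FM, JM

so the chain groups are C_0 ≅ Z^9, C_1 ≅ Z^12.

∂_1: C_1 → C_0 maps an edge to its endpoints' difference, ∂[p,q] = q − p.
This gives a 9×12 integer matrix of rank 8; reducing to Smith normal form yields diagonal entries (1,1,1,1,1,1,1,1).

Now H_k = ker ∂_k / im ∂_{k+1}, so:

  H_1: rank ker ∂_1 − rank ∂_2 = (12 − 8) − 0 = 4, and there is no ∂_2, so H_1 ≅ Z^4.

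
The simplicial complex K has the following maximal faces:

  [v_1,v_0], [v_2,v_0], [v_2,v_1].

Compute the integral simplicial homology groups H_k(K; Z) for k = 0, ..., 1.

We work with the vertex ordering v_0 < v_1 < v_2. The simplices of K, each written with vertices in increasing order, are:

  0-simplices (3): [v_0], [v_1], [v_2]
  1-simplices (3): [v_0,v_1], [v_0,v_2], [v_1,v_2]

so the chain groups are C_0 ≅ Z^3, C_1 ≅ Z^3.

The boundary map ∂_1: C_1 → C_0 maps an edge to its endpoints' difference, ∂[p,q] = q − p.
The 3×3 boundary matrix has rank 2 and Smith normal form diag(1,1).

Computing H_k = (kernel of ∂_k) / (image of ∂_{k+1}):

  H_0: rank C_0 − rank ∂_1 = 3 − 2 = 1, and the invariant factors of ∂_1 are all 1, so H_0 = Z.
  H_1: rank ker ∂_1 − rank ∂_2 = (3 − 2) − 0 = 1, and there is no ∂_2, so H_1 = Z.

(K is a triangulation of the circle S^1.)

H_0 = Z,  H_1 = Z.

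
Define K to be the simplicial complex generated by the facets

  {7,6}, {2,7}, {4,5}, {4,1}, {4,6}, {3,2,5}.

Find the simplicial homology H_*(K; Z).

H_0 = Z,  H_1 = Z,  H_2 = 0.

K has 7 vertices, 8 edges, 1 triangle.
rank ∂_0 = 0, rank ∂_1 = 6 ⇒ b_0 = 7 − 0 − 6 = 1; all invariant factors of ∂_1 are 1 so no torsion. So H_0 = Z.
rank ∂_1 = 6, rank ∂_2 = 1 ⇒ b_1 = 8 − 6 − 1 = 1; all invariant factors of ∂_2 are 1 so no torsion. So H_1 = Z.
rank ∂_2 = 1, rank ∂_3 = 0 ⇒ b_2 = 1 − 1 − 0 = 0. So H_2 = 0.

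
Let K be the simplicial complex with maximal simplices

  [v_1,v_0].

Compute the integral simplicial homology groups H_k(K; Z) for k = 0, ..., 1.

H_0 ≅ Z,  H_1 = 0.

Take the total order v_0 < v_1 on the vertex set. Then K (dimension 1) consists of the simplices:

  0-simplices (2): [v_0], [v_1]
  1-simplices (1): [v_0,v_1]

Hence C_0 ≅ Z^2, C_1 ≅ Z^1.

∂_1: C_1 → C_0 maps an edge to its endpoints' difference, ∂[p,q] = q − p.
The 2×1 boundary matrix has rank 1 and Smith normal form diag(1).

Now H_k = ker ∂_k / im ∂_{k+1}, so:

  H_0: rank C_0 − rank ∂_1 = 2 − 1 = 1, and the invariant factors of ∂_1 are all 1, so H_0 ≅ Z.
  H_1: rank ker ∂_1 − rank ∂_2 = (1 − 1) − 0 = 0, and there is no ∂_2, so H_1 ≅ 0.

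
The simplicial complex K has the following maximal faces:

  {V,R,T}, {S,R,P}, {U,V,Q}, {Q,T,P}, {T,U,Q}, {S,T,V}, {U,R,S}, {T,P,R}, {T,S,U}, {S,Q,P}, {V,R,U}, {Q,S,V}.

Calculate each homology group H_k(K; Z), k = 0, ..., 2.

H_0 ≅ Z,  H_1 ≅ Z/2Z,  H_2 = 0.

Fix the vertex order P < Q < R < S < T < U < V and write every simplex with vertices in increasing order. Then dim K = 2 and the simplices of K are:

  0-simplices (7): P, Q, R, S, T, U, V
  1-simplices (18): PQ, PR, PS, PT, QS, QT, QU, QV, RS, RT, RU, RV, ST, SU, SV, TU, TV, UV
  2-simplices (12): PQS, PQT, PRS, PRT, QSV, QTU, QUV, RSU, RTV, RUV, STU, STV

Hence C_0 ≅ Z^7, C_1 ≅ Z^18, C_2 ≅ Z^12.

Boundary ∂_1: C_1 → C_0 maps an edge to its endpoints' difference, ∂[p,q] = q − p. For instance
  ∂PS = S − P.
As a 7×18 matrix over Z this has rank 6, with invariant factors (1,1,1,1,1,1).

The boundary map ∂_2: C_2 → C_1 acts by ∂[p,q,r] = [q,r] − [p,r] + [p,q]. For instance
  ∂PQT = QT − PT + PQ,
  ∂PRS = RS − PS + PR.
The 18×12 boundary matrix has rank 12 and Smith normal form diag(1,1,1,1,1,1,1,1,1,1,1,2).

From H_k ≅ ker(∂_k) / im(∂_{k+1}) we obtain:

  H_0: rank C_0 − rank ∂_1 = 7 − 6 = 1, and the invariant factors of ∂_1 are all 1, so H_0 = Z.
  H_1: rank ker ∂_1 − rank ∂_2 = (18 − 6) − 12 = 0, and ∂_2 has invariant factor 2 > 1, so H_1 = Z/2Z.
  H_2: rank ker ∂_2 − rank ∂_3 = (12 − 12) − 0 = 0, and there is no ∂_3, so H_2 = 0.

(K is a triangulation of the real projective plane RP^2.)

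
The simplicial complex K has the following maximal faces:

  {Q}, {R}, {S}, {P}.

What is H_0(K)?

H_0 ≅ Z^4.

Take the total order P < Q < R < S on the vertex set. Then K (dimension 0) consists of the simplices:

  0-simplices (4): P, Q, R, S

so the chain groups are C_0 ≅ Z^4.

Reading off H_k = ker ∂_k / im ∂_{k+1}:

  H_0: rank C_0 − rank ∂_1 = 4 − 0 = 4, and there is no ∂_1, so H_0 ≅ Z^4.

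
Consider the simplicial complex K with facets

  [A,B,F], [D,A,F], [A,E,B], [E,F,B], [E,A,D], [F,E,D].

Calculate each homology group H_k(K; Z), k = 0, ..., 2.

We work with the vertex ordering A < B < D < E < F. The simplices of K, each written with vertices in increasing order, are:

  0-simplices (5): A, B, D, E, F
  1-simplices (9): AB, AD, AE, AF, BE, BF, DE, DF, EF
  2-simplices (6): ABE, ABF, ADE, ADF, BEF, DEF

giving chain groups C_0 ≅ Z^5, C_1 ≅ Z^9, C_2 ≅ Z^6.

∂_1: C_1 → C_0 maps an edge to its endpoints' difference, ∂[p,q] = q − p.
The 5×9 boundary matrix has rank 4 and Smith normal form diag(1,1,1,1).

∂_2: C_2 → C_1 sends each 2-simplex [p,q,r] to [q,r] − [p,r] + [p,q]. For instance
  ∂ABF = BF − AF + AB,
  ∂ADE = DE − AE + AD.
As a 9×6 matrix over Z this has rank 5, with invariant factors (1,1,1,1,1).

Now H_k = ker ∂_k / im ∂_{k+1}, so:

  H_0: rank C_0 − rank ∂_1 = 5 − 4 = 1, and the invariant factors of ∂_1 are all 1, so H_0 = Z.
  H_1: rank ker ∂_1 − rank ∂_2 = (9 − 4) − 5 = 0, and the invariant factors of ∂_2 are all 1, so H_1 = 0.
  H_2: rank ker ∂_2 − rank ∂_3 = (6 − 5) − 0 = 1, and there is no ∂_3, so H_2 = Z.

As a check, the Euler characteristic is 5 − 9 + 6 = 2, which agrees with 1 − 0 + 1 = 2.
(K is a triangulation of the 2-sphere S^2.)

H_0 ≅ Z,  H_1 = 0,  H_2 ≅ Z.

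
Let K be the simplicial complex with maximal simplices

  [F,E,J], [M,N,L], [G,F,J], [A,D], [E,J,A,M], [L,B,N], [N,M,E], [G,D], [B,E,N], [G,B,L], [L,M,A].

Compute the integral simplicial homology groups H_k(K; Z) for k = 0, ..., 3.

We work with the vertex ordering A < B < D < E < F < G < J < L < M < N. The simplices of K, each written with vertices in increasing order, are:

  0-simplices (10): A, B, D, E, F, G, J, L, M, N
  1-simplices (22): AD, AE, AJ, AL, AM, BE, BG, BL, BN, DG, EF, EJ, EM, EN, FG, FJ, GJ, GL, JM, LM, LN, MN
  2-simplices (12): AEJ, AEM, AJM, ALM, BEN, BGL, BLN, EFJ, EJM, EMN, FGJ, LMN
  3-simplices (1): AEJM

Hence C_0 ≅ Z^10, C_1 ≅ Z^22, C_2 ≅ Z^12, C_3 ≅ Z^1.

∂_1: C_1 → C_0 maps an edge to its endpoints' difference, ∂[p,q] = q − p.
The 10×22 boundary matrix has rank 9 and Smith normal form diag(1,1,1,1,1,1,1,1,1).

The boundary map ∂_2: C_2 → C_1 maps a triangle to the signed sum of its edges. For instance
  ∂ALM = LM − AM + AL,
  ∂AEM = EM − AM + AE.
This gives a 22×12 integer matrix of rank 11; reducing to Smith normal form yields diagonal entries (1,1,1,1,1,1,1,1,1,1,1).

Boundary ∂_3: C_3 → C_2 sends each 3-simplex σ to the alternating sum Σ_i (−1)^i (σ with its i-th vertex removed). For instance
  ∂AEJM = EJM − AJM + AEM − AEJ.
As a 12×1 matrix over Z this has rank 1, with invariant factors (1).

Reading off H_k = ker ∂_k / im ∂_{k+1}:

  H_0: rank C_0 − rank ∂_1 = 10 − 9 = 1, and the invariant factors of ∂_1 are all 1, so H_0 = Z.
  H_1: rank ker ∂_1 − rank ∂_2 = (22 − 9) − 11 = 2, and the invariant factors of ∂_2 are all 1, so H_1 = Z^2.
  H_2: rank ker ∂_2 − rank ∂_3 = (12 − 11) − 1 = 0, and the invariant factors of ∂_3 are all 1, so H_2 = 0.
  H_3: rank ker ∂_3 − rank ∂_4 = (1 − 1) − 0 = 0, and there is no ∂_4, so H_3 = 0.

H_0 = Z,  H_1 = Z^2,  H_2 = 0,  H_3 = 0.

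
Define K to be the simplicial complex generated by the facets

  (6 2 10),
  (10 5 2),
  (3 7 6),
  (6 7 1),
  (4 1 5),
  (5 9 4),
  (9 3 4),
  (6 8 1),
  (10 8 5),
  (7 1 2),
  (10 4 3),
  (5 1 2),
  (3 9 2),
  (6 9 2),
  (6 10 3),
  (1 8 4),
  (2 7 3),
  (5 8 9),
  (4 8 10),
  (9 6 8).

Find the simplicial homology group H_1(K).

H_1 ≅ Z ⊕ Z/2Z.

We work with the vertex ordering 1 < 2 < 3 < 4 < 5 < 6 < 7 < 8 < 9 < 10. The simplices of K, each written with vertices in increasing order, are:

  0-simplices (10): [1], [2], [3], [4], [5], [6], [7], [8], [9], [10]
  1-simplices (30): (30 of them)
  2-simplices (20): (20 of them)

giving chain groups C_0 ≅ Z^10, C_1 ≅ Z^30, C_2 ≅ Z^20.

∂_1: C_1 → C_0 sends each edge [p,q] (with p < q) to q − p. For instance
  ∂[5,9] = [9] − [5].
The resulting 10×30 matrix has rank 9, and its Smith normal form has invariant factors (1,1,1,1,1,1,1,1,1).

The boundary map ∂_2: C_2 → C_1 sends each 2-simplex [p,q,r] to [q,r] − [p,r] + [p,q]. For instance
  ∂[1,6,8] = [6,8] − [1,8] + [1,6],
  ∂[1,4,8] = [4,8] − [1,8] + [1,4].
This gives a 30×20 integer matrix of rank 20; reducing to Smith normal form yields diagonal entries (1,1,1,1,1,1,1,1,1,1,1,1,1,1,1,1,1,1,1,2).

From H_k ≅ ker(∂_k) / im(∂_{k+1}) we obtain:

  H_1: rank ker ∂_1 − rank ∂_2 = (30 − 9) − 20 = 1, and ∂_2 has invariant factor 2 > 1, so H_1 = Z ⊕ Z/2Z.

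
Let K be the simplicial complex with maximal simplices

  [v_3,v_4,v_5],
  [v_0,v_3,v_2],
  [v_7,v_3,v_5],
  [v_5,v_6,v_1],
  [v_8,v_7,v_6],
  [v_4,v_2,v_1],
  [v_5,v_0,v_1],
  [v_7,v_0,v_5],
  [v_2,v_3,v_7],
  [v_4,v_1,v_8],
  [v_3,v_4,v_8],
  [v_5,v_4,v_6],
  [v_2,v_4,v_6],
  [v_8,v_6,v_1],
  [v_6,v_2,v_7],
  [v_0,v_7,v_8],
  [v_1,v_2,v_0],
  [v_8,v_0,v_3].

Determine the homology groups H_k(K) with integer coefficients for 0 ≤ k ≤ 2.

H_0 = Z,  H_1 = Z ⊕ Z/2,  H_2 = 0.

We work with the vertex ordering v_0 < v_1 < v_2 < v_3 < v_4 < v_5 < v_6 < v_7 < v_8. The simplices of K, each written with vertices in increasing order, are:

  0-simplices (9): [v_0], [v_1], [v_2], [v_3], [v_4], [v_5], [v_6], [v_7], [v_8]
  1-simplices (27): (27 of them)
  2-simplices (18): (18 of them)

so the chain groups are C_0 ≅ Z^9, C_1 ≅ Z^27, C_2 ≅ Z^18.

The boundary map ∂_1: C_1 → C_0 is given by ∂[p,q] = [q] − [p]. For instance
  ∂[v_4,v_6] = [v_6] − [v_4].
As a 9×27 matrix over Z this has rank 8, with invariant factors (1,1,1,1,1,1,1,1).

Boundary ∂_2: C_2 → C_1 acts by ∂[p,q,r] = [q,r] − [p,r] + [p,q]. For instance
  ∂[v_2,v_4,v_6] = [v_4,v_6] − [v_2,v_6] + [v_2,v_4],
  ∂[v_1,v_4,v_8] = [v_4,v_8] − [v_1,v_8] + [v_1,v_4].
The resulting 27×18 matrix has rank 18, and its Smith normal form has invariant factors (1,1,1,1,1,1,1,1,1,1,1,1,1,1,1,1,1,2).

Reading off H_k = ker ∂_k / im ∂_{k+1}:

  H_0: rank C_0 − rank ∂_1 = 9 − 8 = 1, and the invariant factors of ∂_1 are all 1, so H_0 ≅ Z.
  H_1: rank ker ∂_1 − rank ∂_2 = (27 − 8) − 18 = 1, and ∂_2 has invariant factor 2 > 1, so H_1 ≅ Z ⊕ Z/2.
  H_2: rank ker ∂_2 − rank ∂_3 = (18 − 18) − 0 = 0, and there is no ∂_3, so H_2 ≅ 0.

As a check, the Euler characteristic is 9 − 27 + 18 = 0, which agrees with 1 − 1 + 0 = 0.
(K is a triangulation of the Klein bottle.)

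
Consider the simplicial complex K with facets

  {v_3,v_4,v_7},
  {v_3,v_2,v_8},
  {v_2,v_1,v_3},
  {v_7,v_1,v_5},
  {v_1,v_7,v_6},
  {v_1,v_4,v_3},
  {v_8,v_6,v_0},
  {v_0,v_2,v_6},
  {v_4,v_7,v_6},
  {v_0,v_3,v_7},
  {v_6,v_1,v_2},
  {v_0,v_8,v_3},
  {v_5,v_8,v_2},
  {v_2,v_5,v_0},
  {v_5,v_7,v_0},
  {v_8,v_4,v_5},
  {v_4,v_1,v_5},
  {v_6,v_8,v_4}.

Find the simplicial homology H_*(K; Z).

H_0 = Z,  H_1 = Z ⊕ Z/2Z,  H_2 = 0.

Order the vertices as v_0 < v_1 < v_2 < v_3 < v_4 < v_5 < v_6 < v_7 < v_8. Listing each simplex with vertices in this order, K has dimension 2 with simplices:

  0-simplices (9): [v_0], [v_1], [v_2], [v_3], [v_4], [v_5], [v_6], [v_7], [v_8]
  1-simplices (27): (27 of them)
  2-simplices (18): (18 of them)

Hence C_0 ≅ Z^9, C_1 ≅ Z^27, C_2 ≅ Z^18.

∂_1: C_1 → C_0 maps an edge to its endpoints' difference, ∂[p,q] = q − p.
As a 9×27 matrix over Z this has rank 8, with invariant factors (1,1,1,1,1,1,1,1).

The boundary map ∂_2: C_2 → C_1 acts by ∂[p,q,r] = [q,r] − [p,r] + [p,q]. For instance
  ∂[v_1,v_5,v_7] = [v_5,v_7] − [v_1,v_7] + [v_1,v_5],
  ∂[v_1,v_4,v_5] = [v_4,v_5] − [v_1,v_5] + [v_1,v_4].
The 27×18 boundary matrix has rank 18 and Smith normal form diag(1,1,1,1,1,1,1,1,1,1,1,1,1,1,1,1,1,2).

Reading off H_k = ker ∂_k / im ∂_{k+1}:

  H_0: rank C_0 − rank ∂_1 = 9 − 8 = 1, and the invariant factors of ∂_1 are all 1, so H_0 ≅ Z.
  H_1: rank ker ∂_1 − rank ∂_2 = (27 − 8) − 18 = 1, and ∂_2 has invariant factor 2 > 1, so H_1 ≅ Z ⊕ Z/2Z.
  H_2: rank ker ∂_2 − rank ∂_3 = (18 − 18) − 0 = 0, and there is no ∂_3, so H_2 ≅ 0.

(K is a triangulation of the Klein bottle.)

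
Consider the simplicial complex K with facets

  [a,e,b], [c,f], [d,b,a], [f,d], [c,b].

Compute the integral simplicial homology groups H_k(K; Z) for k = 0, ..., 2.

Fix the vertex order a < b < c < d < e < f and write every simplex with vertices in increasing order. Then dim K = 2 and the simplices of K are:

  0-simplices (6): a, b, c, d, e, f
  1-simplices (8): ab, ad, ae, bc, bd, be, cf, df
  2-simplices (2): abd, abe

Hence C_0 ≅ Z^6, C_1 ≅ Z^8, C_2 ≅ Z^2.

∂_1: C_1 → C_0 maps an edge to its endpoints' difference, ∂[p,q] = q − p. For instance
  ∂df = f − d.
The resulting 6×8 matrix has rank 5, and its Smith normal form has invariant factors (1,1,1,1,1).

∂_2: C_2 → C_1 sends each 2-simplex [p,q,r] to [q,r] − [p,r] + [p,q]. For instance
  ∂abd = bd − ad + ab,
  ∂abe = be − ae + ab.
As a 8×2 matrix over Z this has rank 2, with invariant factors (1,1).

From H_k ≅ ker(∂_k) / im(∂_{k+1}) we obtain:

  H_0: rank C_0 − rank ∂_1 = 6 − 5 = 1, and the invariant factors of ∂_1 are all 1, so H_0 ≅ Z.
  H_1: rank ker ∂_1 − rank ∂_2 = (8 − 5) − 2 = 1, and the invariant factors of ∂_2 are all 1, so H_1 ≅ Z.
  H_2: rank ker ∂_2 − rank ∂_3 = (2 − 2) − 0 = 0, and there is no ∂_3, so H_2 ≅ 0.

H_0 ≅ Z,  H_1 ≅ Z,  H_2 = 0.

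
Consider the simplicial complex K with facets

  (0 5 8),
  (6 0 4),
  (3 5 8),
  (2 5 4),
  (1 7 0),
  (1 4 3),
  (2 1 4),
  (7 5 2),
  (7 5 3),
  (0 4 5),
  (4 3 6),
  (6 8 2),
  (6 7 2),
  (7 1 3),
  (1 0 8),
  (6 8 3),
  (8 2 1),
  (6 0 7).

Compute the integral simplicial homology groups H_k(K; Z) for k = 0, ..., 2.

H_0 ≅ Z,  H_1 ≅ Z^2,  H_2 ≅ Z.

Fix the vertex order 0 < 1 < 2 < 3 < 4 < 5 < 6 < 7 < 8 and write every simplex with vertices in increasing order. Then dim K = 2 and the simplices of K are:

  0-simplices (9): [0], [1], [2], [3], [4], [5], [6], [7], [8]
  1-simplices (27): (27 of them)
  2-simplices (18): [0,1,7], [0,1,8], [0,4,5], [0,4,6], [0,5,8], [0,6,7], [1,2,4], [1,2,8], [1,3,4], [1,3,7], [2,4,5], [2,5,7], [2,6,7], [2,6,8], [3,4,6], [3,5,7], [3,5,8], [3,6,8]

Hence C_0 ≅ Z^9, C_1 ≅ Z^27, C_2 ≅ Z^18.

Boundary ∂_1: C_1 → C_0 is given by ∂[p,q] = [q] − [p]. For instance
  ∂[0,8] = [8] − [0].
As a 9×27 matrix over Z this has rank 8, with invariant factors (1,1,1,1,1,1,1,1).

Boundary ∂_2: C_2 → C_1 acts by ∂[p,q,r] = [q,r] − [p,r] + [p,q]. For instance
  ∂[2,4,5] = [4,5] − [2,5] + [2,4],
  ∂[1,2,4] = [2,4] − [1,4] + [1,2].
The resulting 27×18 matrix has rank 17, and its Smith normal form has invariant factors (1,1,1,1,1,1,1,1,1,1,1,1,1,1,1,1,1).

Reading off H_k = ker ∂_k / im ∂_{k+1}:

  H_0: rank C_0 − rank ∂_1 = 9 − 8 = 1, and the invariant factors of ∂_1 are all 1, so H_0 = Z.
  H_1: rank ker ∂_1 − rank ∂_2 = (27 − 8) − 17 = 2, and the invariant factors of ∂_2 are all 1, so H_1 = Z^2.
  H_2: rank ker ∂_2 − rank ∂_3 = (18 − 17) − 0 = 1, and there is no ∂_3, so H_2 = Z.

As a check, the Euler characteristic is 9 − 27 + 18 = 0, which agrees with 1 − 2 + 1 = 0.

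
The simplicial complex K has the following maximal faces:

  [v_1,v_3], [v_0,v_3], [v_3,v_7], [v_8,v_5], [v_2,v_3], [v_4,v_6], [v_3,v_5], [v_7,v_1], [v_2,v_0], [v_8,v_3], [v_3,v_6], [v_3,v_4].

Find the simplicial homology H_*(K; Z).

H_0 = Z,  H_1 = Z^4.

We work with the vertex ordering v_0 < v_1 < v_2 < v_3 < v_4 < v_5 < v_6 < v_7 < v_8. The simplices of K, each written with vertices in increasing order, are:

  0-simplices (9): [v_0], [v_1], [v_2], [v_3], [v_4], [v_5], [v_6], [v_7], [v_8]
  1-simplices (12): [v_0,v_2], [v_0,v_3], [v_1,v_3], [v_1,v_7], [v_2,v_3], [v_3,v_4], [v_3,v_5], [v_3,v_6], [v_3,v_7], [v_3,v_8], [v_4,v_6], [v_5,v_8]

Hence C_0 ≅ Z^9, C_1 ≅ Z^12.

∂_1: C_1 → C_0 maps an edge to its endpoints' difference, ∂[p,q] = q − p.
As a 9×12 matrix over Z this has rank 8, with invariant factors (1,1,1,1,1,1,1,1).

Computing H_k = (kernel of ∂_k) / (image of ∂_{k+1}):

  H_0: rank C_0 − rank ∂_1 = 9 − 8 = 1, and the invariant factors of ∂_1 are all 1, so H_0 ≅ Z.
  H_1: rank ker ∂_1 − rank ∂_2 = (12 − 8) − 0 = 4, and there is no ∂_2, so H_1 ≅ Z^4.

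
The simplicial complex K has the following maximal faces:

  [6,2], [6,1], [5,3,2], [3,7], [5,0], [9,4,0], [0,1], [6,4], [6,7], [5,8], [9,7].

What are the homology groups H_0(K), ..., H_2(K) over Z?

Order the vertices as 0 < 1 < 2 < 3 < 4 < 5 < 6 < 7 < 8 < 9. Listing each simplex with vertices in this order, K has dimension 2 with simplices:

  0-simplices (10): [0], [1], [2], [3], [4], [5], [6], [7], [8], [9]
  1-simplices (15): [0,1], [0,4], [0,5], [0,9], [1,6], [2,3], [2,5], [2,6], [3,5], [3,7], [4,6], [4,9], [5,8], [6,7], [7,9]
  2-simplices (2): [0,4,9], [2,3,5]

giving chain groups C_0 ≅ Z^10, C_1 ≅ Z^15, C_2 ≅ Z^2.

Boundary ∂_1: C_1 → C_0 is given by ∂[p,q] = [q] − [p]. For instance
  ∂[0,5] = [5] − [0].
The resulting 10×15 matrix has rank 9, and its Smith normal form has invariant factors (1,1,1,1,1,1,1,1,1).

∂_2: C_2 → C_1 maps a triangle to the signed sum of its edges. For instance
  ∂[2,3,5] = [3,5] − [2,5] + [2,3],
  ∂[0,4,9] = [4,9] − [0,9] + [0,4].
As a 15×2 matrix over Z this has rank 2, with invariant factors (1,1).

Computing H_k = (kernel of ∂_k) / (image of ∂_{k+1}):

  H_0: rank C_0 − rank ∂_1 = 10 − 9 = 1, and the invariant factors of ∂_1 are all 1, so H_0 = Z.
  H_1: rank ker ∂_1 − rank ∂_2 = (15 − 9) − 2 = 4, and the invariant factors of ∂_2 are all 1, so H_1 = Z^4.
  H_2: rank ker ∂_2 − rank ∂_3 = (2 − 2) − 0 = 0, and there is no ∂_3, so H_2 = 0.

As a check, the Euler characteristic is 10 − 15 + 2 = -3, which agrees with 1 − 4 + 0 = -3.

H_0 ≅ Z,  H_1 ≅ Z^4,  H_2 = 0.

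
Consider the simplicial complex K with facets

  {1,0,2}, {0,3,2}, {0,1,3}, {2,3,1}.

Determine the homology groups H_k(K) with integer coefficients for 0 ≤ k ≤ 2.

Take the total order 0 < 1 < 2 < 3 on the vertex set. Then K (dimension 2) consists of the simplices:

  0-simplices (4): [0], [1], [2], [3]
  1-simplices (6): [0,1], [0,2], [0,3], [1,2], [1,3], [2,3]
  2-simplices (4): [0,1,2], [0,1,3], [0,2,3], [1,2,3]

so the chain groups are C_0 ≅ Z^4, C_1 ≅ Z^6, C_2 ≅ Z^4.

The boundary map ∂_1: C_1 → C_0 is given by ∂[p,q] = [q] − [p]. For instance
  ∂[0,2] = [2] − [0].
The 4×6 boundary matrix has rank 3 and Smith normal form diag(1,1,1).

Boundary ∂_2: C_2 → C_1 sends each 2-simplex [p,q,r] to [q,r] − [p,r] + [p,q]. For instance
  ∂[0,1,2] = [1,2] − [0,2] + [0,1],
  ∂[0,1,3] = [1,3] − [0,3] + [0,1].
As a 6×4 matrix over Z this has rank 3, with invariant factors (1,1,1).

Reading off H_k = ker ∂_k / im ∂_{k+1}:

  H_0: rank C_0 − rank ∂_1 = 4 − 3 = 1, and the invariant factors of ∂_1 are all 1, so H_0 ≅ Z.
  H_1: rank ker ∂_1 − rank ∂_2 = (6 − 3) − 3 = 0, and the invariant factors of ∂_2 are all 1, so H_1 ≅ 0.
  H_2: rank ker ∂_2 − rank ∂_3 = (4 − 3) − 0 = 1, and there is no ∂_3, so H_2 ≅ Z.

(K is a triangulation of the 2-sphere S^2.)

H_0 = Z,  H_1 = 0,  H_2 = Z.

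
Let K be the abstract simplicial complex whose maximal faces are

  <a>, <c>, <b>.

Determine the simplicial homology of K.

K has 3 vertices.
rank ∂_0 = 0, rank ∂_1 = 0 ⇒ b_0 = 3 − 0 − 0 = 3. So H_0 = Z^3.

H_0 ≅ Z^3.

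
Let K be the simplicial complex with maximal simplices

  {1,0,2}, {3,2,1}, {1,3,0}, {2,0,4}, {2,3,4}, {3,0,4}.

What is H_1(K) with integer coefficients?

We work with the vertex ordering 0 < 1 < 2 < 3 < 4. The simplices of K, each written with vertices in increasing order, are:

  0-simplices (5): [0], [1], [2], [3], [4]
  1-simplices (9): [0,1], [0,2], [0,3], [0,4], [1,2], [1,3], [2,3], [2,4], [3,4]
  2-simplices (6): [0,1,2], [0,1,3], [0,2,4], [0,3,4], [1,2,3], [2,3,4]

giving chain groups C_0 ≅ Z^5, C_1 ≅ Z^9, C_2 ≅ Z^6.

The boundary map ∂_1: C_1 → C_0 is given by ∂[p,q] = [q] − [p]. For instance
  ∂[0,3] = [3] − [0].
As a 5×9 matrix over Z this has rank 4, with invariant factors (1,1,1,1).

The boundary map ∂_2: C_2 → C_1 acts by ∂[p,q,r] = [q,r] − [p,r] + [p,q]. For instance
  ∂[2,3,4] = [3,4] − [2,4] + [2,3],
  ∂[1,2,3] = [2,3] − [1,3] + [1,2].
As a 9×6 matrix over Z this has rank 5, with invariant factors (1,1,1,1,1).

From H_k ≅ ker(∂_k) / im(∂_{k+1}) we obtain:

  H_1: rank ker ∂_1 − rank ∂_2 = (9 − 4) − 5 = 0, and the invariant factors of ∂_2 are all 1, so H_1 = 0.

H_1 = 0.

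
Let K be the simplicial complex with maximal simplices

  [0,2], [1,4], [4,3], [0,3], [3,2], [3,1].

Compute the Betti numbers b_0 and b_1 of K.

b_0 = 1, b_1 = 2.

K has 5 vertices, 6 edges.
rank ∂_0 = 0, rank ∂_1 = 4 ⇒ b_0 = 5 − 0 − 4 = 1; all invariant factors of ∂_1 are 1 so no torsion. So H_0 = Z.
rank ∂_1 = 4, rank ∂_2 = 0 ⇒ b_1 = 6 − 4 − 0 = 2. So H_1 = Z^2.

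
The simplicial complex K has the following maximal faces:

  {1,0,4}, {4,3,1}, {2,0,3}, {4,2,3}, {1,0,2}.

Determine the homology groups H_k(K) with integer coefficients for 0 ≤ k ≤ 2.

We work with the vertex ordering 0 < 1 < 2 < 3 < 4. The simplices of K, each written with vertices in increasing order, are:

  0-simplices (5): [0], [1], [2], [3], [4]
  1-simplices (10): [0,1], [0,2], [0,3], [0,4], [1,2], [1,3], [1,4], [2,3], [2,4], [3,4]
  2-simplices (5): [0,1,2], [0,1,4], [0,2,3], [1,3,4], [2,3,4]

Hence C_0 ≅ Z^5, C_1 ≅ Z^10, C_2 ≅ Z^5.

∂_1: C_1 → C_0 sends each edge [p,q] (with p < q) to q − p. For instance
  ∂[0,1] = [1] − [0].
As a 5×10 matrix over Z this has rank 4, with invariant factors (1,1,1,1).

The boundary map ∂_2: C_2 → C_1 maps a triangle to the signed sum of its edges. For instance
  ∂[1,3,4] = [3,4] − [1,4] + [1,3],
  ∂[0,2,3] = [2,3] − [0,3] + [0,2].
This gives a 10×5 integer matrix of rank 5; reducing to Smith normal form yields diagonal entries (1,1,1,1,1).

Now H_k = ker ∂_k / im ∂_{k+1}, so:

  H_0: rank C_0 − rank ∂_1 = 5 − 4 = 1, and the invariant factors of ∂_1 are all 1, so H_0 = Z.
  H_1: rank ker ∂_1 − rank ∂_2 = (10 − 4) − 5 = 1, and the invariant factors of ∂_2 are all 1, so H_1 = Z.
  H_2: rank ker ∂_2 − rank ∂_3 = (5 − 5) − 0 = 0, and there is no ∂_3, so H_2 = 0.

As a check, the Euler characteristic is 5 − 10 + 5 = 0, which agrees with 1 − 1 + 0 = 0.

H_0 = Z,  H_1 = Z,  H_2 = 0.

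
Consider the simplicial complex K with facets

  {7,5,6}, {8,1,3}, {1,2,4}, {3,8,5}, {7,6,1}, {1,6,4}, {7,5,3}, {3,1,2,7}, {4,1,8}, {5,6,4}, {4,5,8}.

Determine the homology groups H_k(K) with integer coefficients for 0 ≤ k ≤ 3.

H_0 = Z,  H_1 = 0,  H_2 = Z,  H_3 = 0.

Take the total order 1 < 2 < 3 < 4 < 5 < 6 < 7 < 8 on the vertex set. Then K (dimension 3) consists of the simplices:

  0-simplices (8): [1], [2], [3], [4], [5], [6], [7], [8]
  1-simplices (19): [1,2], [1,3], [1,4], [1,6], [1,7], [1,8], [2,3], [2,4], [2,7], [3,5], [3,7], [3,8], [4,5], [4,6], [4,8], [5,6], [5,7], [5,8], [6,7]
  2-simplices (14): [1,2,3], [1,2,4], [1,2,7], [1,3,7], [1,3,8], [1,4,6], [1,4,8], [1,6,7], [2,3,7], [3,5,7], [3,5,8], [4,5,6], [4,5,8], [5,6,7]
  3-simplices (1): [1,2,3,7]

Hence C_0 ≅ Z^8, C_1 ≅ Z^19, C_2 ≅ Z^14, C_3 ≅ Z^1.

Boundary ∂_1: C_1 → C_0 maps an edge to its endpoints' difference, ∂[p,q] = q − p. For instance
  ∂[4,8] = [8] − [4].
This gives a 8×19 integer matrix of rank 7; reducing to Smith normal form yields diagonal entries (1,1,1,1,1,1,1).

The boundary map ∂_2: C_2 → C_1 acts by ∂[p,q,r] = [q,r] − [p,r] + [p,q]. For instance
  ∂[1,2,3] = [2,3] − [1,3] + [1,2],
  ∂[1,4,8] = [4,8] − [1,8] + [1,4].
The 19×14 boundary matrix has rank 12 and Smith normal form diag(1,1,1,1,1,1,1,1,1,1,1,1).

The boundary map ∂_3: C_3 → C_2 sends each 3-simplex σ to the alternating sum Σ_i (−1)^i (σ with its i-th vertex removed). For instance
  ∂[1,2,3,7] = [2,3,7] − [1,3,7] + [1,2,7] − [1,2,3].
The 14×1 boundary matrix has rank 1 and Smith normal form diag(1).

Reading off H_k = ker ∂_k / im ∂_{k+1}:

  H_0: rank C_0 − rank ∂_1 = 8 − 7 = 1, and the invariant factors of ∂_1 are all 1, so H_0 = Z.
  H_1: rank ker ∂_1 − rank ∂_2 = (19 − 7) − 12 = 0, and the invariant factors of ∂_2 are all 1, so H_1 = 0.
  H_2: rank ker ∂_2 − rank ∂_3 = (14 − 12) − 1 = 1, and the invariant factors of ∂_3 are all 1, so H_2 = Z.
  H_3: rank ker ∂_3 − rank ∂_4 = (1 − 1) − 0 = 0, and there is no ∂_4, so H_3 = 0.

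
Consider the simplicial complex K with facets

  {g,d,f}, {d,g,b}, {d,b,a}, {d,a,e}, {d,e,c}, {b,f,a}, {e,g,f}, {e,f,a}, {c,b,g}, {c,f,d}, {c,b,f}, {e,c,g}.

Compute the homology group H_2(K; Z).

H_2 ≅ 0.

Take the total order a < b < c < d < e < f < g on the vertex set. Then K (dimension 2) consists of the simplices:

  0-simplices (7): a, b, c, d, e, f, g
  1-simplices (18): ab, ad, ae, af, bc, bd, bf, bg, cd, ce, cf, cg, de, df, dg, ef, eg, fg
  2-simplices (12): abd, abf, ade, aef, bcf, bcg, bdg, cde, cdf, ceg, dfg, efg

Hence C_0 ≅ Z^7, C_1 ≅ Z^18, C_2 ≅ Z^12.

∂_1: C_1 → C_0 maps an edge to its endpoints' difference, ∂[p,q] = q − p.
This gives a 7×18 integer matrix of rank 6; reducing to Smith normal form yields diagonal entries (1,1,1,1,1,1).

Boundary ∂_2: C_2 → C_1 sends each 2-simplex [p,q,r] to [q,r] − [p,r] + [p,q]. For instance
  ∂ade = de − ae + ad,
  ∂abd = bd − ad + ab.
As a 18×12 matrix over Z this has rank 12, with invariant factors (1,1,1,1,1,1,1,1,1,1,1,2).

Reading off H_k = ker ∂_k / im ∂_{k+1}:

  H_2: rank ker ∂_2 − rank ∂_3 = (12 − 12) − 0 = 0, and there is no ∂_3, so H_2 ≅ 0.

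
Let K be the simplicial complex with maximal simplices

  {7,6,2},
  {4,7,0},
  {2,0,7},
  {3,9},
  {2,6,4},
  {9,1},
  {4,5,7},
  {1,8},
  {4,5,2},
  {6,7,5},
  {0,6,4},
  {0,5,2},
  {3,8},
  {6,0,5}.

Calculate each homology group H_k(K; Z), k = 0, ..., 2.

H_0 ≅ Z^2,  H_1 ≅ Z ⊕ Z/2Z,  H_2 = 0.

Take the total order 0 < 1 < 2 < 3 < 4 < 5 < 6 < 7 < 8 < 9 on the vertex set. Then K (dimension 2) consists of the simplices:

  0-simplices (10): [0], [1], [2], [3], [4], [5], [6], [7], [8], [9]
  1-simplices (19): [0,2], [0,4], [0,5], [0,6], [0,7], [1,8], [1,9], [2,4], [2,5], [2,6], [2,7], [3,8], [3,9], [4,5], [4,6], [4,7], [5,6], [5,7], [6,7]
  2-simplices (10): [0,2,5], [0,2,7], [0,4,6], [0,4,7], [0,5,6], [2,4,5], [2,4,6], [2,6,7], [4,5,7], [5,6,7]

giving chain groups C_0 ≅ Z^10, C_1 ≅ Z^19, C_2 ≅ Z^10.

The boundary map ∂_1: C_1 → C_0 is given by ∂[p,q] = [q] − [p]. For instance
  ∂[0,7] = [7] − [0].
As a 10×19 matrix over Z this has rank 8, with invariant factors (1,1,1,1,1,1,1,1).

∂_2: C_2 → C_1 maps a triangle to the signed sum of its edges. For instance
  ∂[0,4,7] = [4,7] − [0,7] + [0,4],
  ∂[2,4,6] = [4,6] − [2,6] + [2,4].
This gives a 19×10 integer matrix of rank 10; reducing to Smith normal form yields diagonal entries (1,1,1,1,1,1,1,1,1,2).

Computing H_k = (kernel of ∂_k) / (image of ∂_{k+1}):

  H_0: rank C_0 − rank ∂_1 = 10 − 8 = 2, and the invariant factors of ∂_1 are all 1, so H_0 ≅ Z^2.
  H_1: rank ker ∂_1 − rank ∂_2 = (19 − 8) − 10 = 1, and ∂_2 has invariant factor 2 > 1, so H_1 ≅ Z ⊕ Z/2Z.
  H_2: rank ker ∂_2 − rank ∂_3 = (10 − 10) − 0 = 0, and there is no ∂_3, so H_2 ≅ 0.

As a check, the Euler characteristic is 10 − 19 + 10 = 1, which agrees with 2 − 1 + 0 = 1.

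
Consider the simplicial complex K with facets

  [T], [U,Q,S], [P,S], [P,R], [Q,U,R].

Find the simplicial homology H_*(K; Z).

H_0 ≅ Z^2,  H_1 ≅ Z,  H_2 = 0.

We work with the vertex ordering P < Q < R < S < T < U. The simplices of K, each written with vertices in increasing order, are:

  0-simplices (6): P, Q, R, S, T, U
  1-simplices (7): PR, PS, QR, QS, QU, RU, SU
  2-simplices (2): QRU, QSU

so the chain groups are C_0 ≅ Z^6, C_1 ≅ Z^7, C_2 ≅ Z^2.

∂_1: C_1 → C_0 is given by ∂[p,q] = [q] − [p]. For instance
  ∂QU = U − Q.
As a 6×7 matrix over Z this has rank 4, with invariant factors (1,1,1,1).

Boundary ∂_2: C_2 → C_1 acts by ∂[p,q,r] = [q,r] − [p,r] + [p,q]. For instance
  ∂QSU = SU − QU + QS,
  ∂QRU = RU − QU + QR.
The 7×2 boundary matrix has rank 2 and Smith normal form diag(1,1).

Computing H_k = (kernel of ∂_k) / (image of ∂_{k+1}):

  H_0: rank C_0 − rank ∂_1 = 6 − 4 = 2, and the invariant factors of ∂_1 are all 1, so H_0 = Z^2.
  H_1: rank ker ∂_1 − rank ∂_2 = (7 − 4) − 2 = 1, and the invariant factors of ∂_2 are all 1, so H_1 = Z.
  H_2: rank ker ∂_2 − rank ∂_3 = (2 − 2) − 0 = 0, and there is no ∂_3, so H_2 = 0.

As a check, the Euler characteristic is 6 − 7 + 2 = 1, which agrees with 2 − 1 + 0 = 1.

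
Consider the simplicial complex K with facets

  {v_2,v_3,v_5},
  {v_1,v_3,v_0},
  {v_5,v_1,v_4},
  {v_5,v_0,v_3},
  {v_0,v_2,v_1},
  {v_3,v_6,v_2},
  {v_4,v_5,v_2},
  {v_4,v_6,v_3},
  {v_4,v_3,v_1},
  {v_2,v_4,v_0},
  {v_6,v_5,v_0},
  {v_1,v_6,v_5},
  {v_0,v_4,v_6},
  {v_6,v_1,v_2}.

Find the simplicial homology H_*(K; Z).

We work with the vertex ordering v_0 < v_1 < v_2 < v_3 < v_4 < v_5 < v_6. The simplices of K, each written with vertices in increasing order, are:

  0-simplices (7): [v_0], [v_1], [v_2], [v_3], [v_4], [v_5], [v_6]
  1-simplices (21): (21 of them)
  2-simplices (14): (14 of them)

so the chain groups are C_0 ≅ Z^7, C_1 ≅ Z^21, C_2 ≅ Z^14.

The boundary map ∂_1: C_1 → C_0 is given by ∂[p,q] = [q] − [p]. For instance
  ∂[v_1,v_5] = [v_5] − [v_1].
This gives a 7×21 integer matrix of rank 6; reducing to Smith normal form yields diagonal entries (1,1,1,1,1,1).

The boundary map ∂_2: C_2 → C_1 acts by ∂[p,q,r] = [q,r] − [p,r] + [p,q]. For instance
  ∂[v_3,v_4,v_6] = [v_4,v_6] − [v_3,v_6] + [v_3,v_4],
  ∂[v_0,v_3,v_5] = [v_3,v_5] − [v_0,v_5] + [v_0,v_3].
The resulting 21×14 matrix has rank 13, and its Smith normal form has invariant factors (1,1,1,1,1,1,1,1,1,1,1,1,1).

Computing H_k = (kernel of ∂_k) / (image of ∂_{k+1}):

  H_0: rank C_0 − rank ∂_1 = 7 − 6 = 1, and the invariant factors of ∂_1 are all 1, so H_0 = Z.
  H_1: rank ker ∂_1 − rank ∂_2 = (21 − 6) − 13 = 2, and the invariant factors of ∂_2 are all 1, so H_1 = Z^2.
  H_2: rank ker ∂_2 − rank ∂_3 = (14 − 13) − 0 = 1, and there is no ∂_3, so H_2 = Z.

As a check, the Euler characteristic is 7 − 21 + 14 = 0, which agrees with 1 − 2 + 1 = 0.
(K is a triangulation of the torus T^2.)

H_0 ≅ Z,  H_1 ≅ Z^2,  H_2 ≅ Z.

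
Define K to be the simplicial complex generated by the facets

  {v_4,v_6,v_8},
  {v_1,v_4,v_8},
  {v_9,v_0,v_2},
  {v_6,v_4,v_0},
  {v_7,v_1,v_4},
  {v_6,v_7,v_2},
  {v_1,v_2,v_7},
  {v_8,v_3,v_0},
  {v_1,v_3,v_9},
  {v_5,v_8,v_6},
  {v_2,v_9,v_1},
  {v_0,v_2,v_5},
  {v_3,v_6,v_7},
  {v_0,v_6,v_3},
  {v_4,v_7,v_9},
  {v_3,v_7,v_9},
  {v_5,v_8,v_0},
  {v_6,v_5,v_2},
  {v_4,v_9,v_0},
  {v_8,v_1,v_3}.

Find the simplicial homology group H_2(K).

We work with the vertex ordering v_0 < v_1 < v_2 < v_3 < v_4 < v_5 < v_6 < v_7 < v_8 < v_9. The simplices of K, each written with vertices in increasing order, are:

  0-simplices (10): [v_0], [v_1], [v_2], [v_3], [v_4], [v_5], [v_6], [v_7], [v_8], [v_9]
  1-simplices (30): (30 of them)
  2-simplices (20): (20 of them)

giving chain groups C_0 ≅ Z^10, C_1 ≅ Z^30, C_2 ≅ Z^20.

Boundary ∂_1: C_1 → C_0 maps an edge to its endpoints' difference, ∂[p,q] = q − p. For instance
  ∂[v_1,v_3] = [v_3] − [v_1].
This gives a 10×30 integer matrix of rank 9; reducing to Smith normal form yields diagonal entries (1,1,1,1,1,1,1,1,1).

∂_2: C_2 → C_1 acts by ∂[p,q,r] = [q,r] − [p,r] + [p,q]. For instance
  ∂[v_1,v_2,v_7] = [v_2,v_7] − [v_1,v_7] + [v_1,v_2],
  ∂[v_0,v_3,v_6] = [v_3,v_6] − [v_0,v_6] + [v_0,v_3].
The 30×20 boundary matrix has rank 20 and Smith normal form diag(1,1,1,1,1,1,1,1,1,1,1,1,1,1,1,1,1,1,1,2).

Reading off H_k = ker ∂_k / im ∂_{k+1}:

  H_2: rank ker ∂_2 − rank ∂_3 = (20 − 20) − 0 = 0, and there is no ∂_3, so H_2 ≅ 0.

H_2 = 0.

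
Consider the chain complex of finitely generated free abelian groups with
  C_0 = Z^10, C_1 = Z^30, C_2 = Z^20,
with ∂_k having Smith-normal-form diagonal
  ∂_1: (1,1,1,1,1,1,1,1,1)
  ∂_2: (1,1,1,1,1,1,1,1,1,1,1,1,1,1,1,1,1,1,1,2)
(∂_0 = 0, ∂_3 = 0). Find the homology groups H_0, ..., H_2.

H_0 ≅ Z,  H_1 ≅ Z ⊕ Z/2,  H_2 = 0.

H_0: b_0 = 10 − 0 − 9 = 1; torsion from ∂_1 factors > 1: none. So H_0 ≅ Z.
H_1: b_1 = 30 − 9 − 20 = 1; torsion from ∂_2 factors > 1: [2]. So H_1 ≅ Z ⊕ Z/2.
H_2: b_2 = 20 − 20 − 0 = 0; torsion from ∂_3 factors > 1: none. So H_2 ≅ 0.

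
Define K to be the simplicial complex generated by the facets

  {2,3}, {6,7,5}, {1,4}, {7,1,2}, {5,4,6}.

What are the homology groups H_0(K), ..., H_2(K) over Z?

Fix the vertex order 1 < 2 < 3 < 4 < 5 < 6 < 7 and write every simplex with vertices in increasing order. Then dim K = 2 and the simplices of K are:

  0-simplices (7): [1], [2], [3], [4], [5], [6], [7]
  1-simplices (10): [1,2], [1,4], [1,7], [2,3], [2,7], [4,5], [4,6], [5,6], [5,7], [6,7]
  2-simplices (3): [1,2,7], [4,5,6], [5,6,7]

Hence C_0 ≅ Z^7, C_1 ≅ Z^10, C_2 ≅ Z^3.

∂_1: C_1 → C_0 sends each edge [p,q] (with p < q) to q − p. For instance
  ∂[6,7] = [7] − [6].
The 7×10 boundary matrix has rank 6 and Smith normal form diag(1,1,1,1,1,1).

The boundary map ∂_2: C_2 → C_1 acts by ∂[p,q,r] = [q,r] − [p,r] + [p,q]. For instance
  ∂[1,2,7] = [2,7] − [1,7] + [1,2],
  ∂[4,5,6] = [5,6] − [4,6] + [4,5].
The resulting 10×3 matrix has rank 3, and its Smith normal form has invariant factors (1,1,1).

Computing H_k = (kernel of ∂_k) / (image of ∂_{k+1}):

  H_0: rank C_0 − rank ∂_1 = 7 − 6 = 1, and the invariant factors of ∂_1 are all 1, so H_0 ≅ Z.
  H_1: rank ker ∂_1 − rank ∂_2 = (10 − 6) − 3 = 1, and the invariant factors of ∂_2 are all 1, so H_1 ≅ Z.
  H_2: rank ker ∂_2 − rank ∂_3 = (3 − 3) − 0 = 0, and there is no ∂_3, so H_2 ≅ 0.

H_0 = Z,  H_1 = Z,  H_2 = 0.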